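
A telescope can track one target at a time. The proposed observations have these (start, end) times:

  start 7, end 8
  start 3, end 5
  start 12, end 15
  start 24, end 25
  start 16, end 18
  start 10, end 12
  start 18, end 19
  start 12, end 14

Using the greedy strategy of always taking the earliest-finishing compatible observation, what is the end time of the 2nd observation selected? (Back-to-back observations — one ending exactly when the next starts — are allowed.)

8

Sort by end time and greedily take each interval whose start is ≥ the last chosen end.
By end time: (3,5), (7,8), (10,12), (12,14), (12,15), (16,18), (18,19), (24,25).
Pick (3,5); next start ≥ 5 → (7,8); next start ≥ 8 → (10,12); next start ≥ 12 → (12,14); next start ≥ 14 → (16,18); next start ≥ 18 → (18,19); next start ≥ 19 → (24,25).
Selected: (3,5) (7,8) (10,12) (12,14) (16,18) (18,19) (24,25)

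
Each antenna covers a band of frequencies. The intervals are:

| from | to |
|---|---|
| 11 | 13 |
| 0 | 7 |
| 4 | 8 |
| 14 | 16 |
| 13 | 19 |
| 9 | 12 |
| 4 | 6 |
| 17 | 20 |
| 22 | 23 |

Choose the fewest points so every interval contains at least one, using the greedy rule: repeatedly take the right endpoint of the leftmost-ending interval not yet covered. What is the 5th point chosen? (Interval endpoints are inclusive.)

23

By right end: [4,6]  [0,7]  [4,8]  [9,12]  [11,13]  [14,16]  [13,19]  [17,20]  [22,23]
[4,6] uncovered → point at 6; [9,12] uncovered → point at 12; [14,16] uncovered → point at 16; [17,20] uncovered → point at 20; [22,23] uncovered → point at 23.
Points: 6, 12, 16, 20, 23 (5 total).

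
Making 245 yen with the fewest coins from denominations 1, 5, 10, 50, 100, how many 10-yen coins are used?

245 − 2×100→45 − 4×10→5 − 1×5→0
Count of 10: 4

4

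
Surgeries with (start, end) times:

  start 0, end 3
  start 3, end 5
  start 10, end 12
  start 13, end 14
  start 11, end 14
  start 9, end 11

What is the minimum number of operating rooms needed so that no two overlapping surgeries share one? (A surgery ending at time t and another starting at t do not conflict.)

2

The answer is the maximum number of intervals overlapping at any instant.
Events (time:±→running): 0:+→1 3:-→0 3:+→1 5:-→0 9:+→1 10:+→2 … peak 2.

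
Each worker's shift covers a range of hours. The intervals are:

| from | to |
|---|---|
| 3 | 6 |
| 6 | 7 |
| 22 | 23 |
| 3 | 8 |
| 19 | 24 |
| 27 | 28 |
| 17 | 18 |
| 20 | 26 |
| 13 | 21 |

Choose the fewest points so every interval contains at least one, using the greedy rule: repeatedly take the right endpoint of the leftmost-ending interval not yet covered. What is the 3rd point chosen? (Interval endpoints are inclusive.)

By right end: [3,6]  [6,7]  [3,8]  [17,18]  [13,21]  [22,23]  [19,24]  [20,26]  [27,28]
[3,6] uncovered → point at 6; [17,18] uncovered → point at 18; [22,23] uncovered → point at 23; [27,28] uncovered → point at 28.
Points: 6, 18, 23, 28 (4 total).

23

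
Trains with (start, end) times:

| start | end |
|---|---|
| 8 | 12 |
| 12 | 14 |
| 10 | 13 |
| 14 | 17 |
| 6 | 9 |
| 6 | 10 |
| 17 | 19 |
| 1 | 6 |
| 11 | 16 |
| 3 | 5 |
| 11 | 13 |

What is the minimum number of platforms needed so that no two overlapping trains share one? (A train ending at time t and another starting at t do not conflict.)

4

Count concurrent intervals with a sweep; the peak is the room count.
starts: [1, 3, 6, 6, 8, 10, 11, 11, 12, 14, 17]
ends:   [5, 6, 9, 10, 12, 13, 13, 14, 16, 17, 19]
s1→1 s3→2 e5→1 e6→0 s6→1 s6→2 s8→3 e9→2 e10→1 s10→2 s11→3 s11→4  — peak 4.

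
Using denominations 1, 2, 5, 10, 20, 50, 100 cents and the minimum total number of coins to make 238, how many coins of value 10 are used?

Use the largest denomination that fits, subtract, and repeat.
238 − 2×100→38 − 1×20→18 − 1×10→8 − 1×5→3 − 1×2→1 − 1×1→0
Count of 10: 1

1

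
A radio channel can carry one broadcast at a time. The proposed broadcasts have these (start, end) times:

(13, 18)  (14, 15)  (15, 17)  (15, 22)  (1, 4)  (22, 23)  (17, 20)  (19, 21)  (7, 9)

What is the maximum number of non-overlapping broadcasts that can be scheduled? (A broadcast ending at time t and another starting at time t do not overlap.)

6

By end time: (1,4), (7,9), (14,15), (15,17), (13,18), (17,20), (19,21), (15,22), (22,23).
Pick (1,4); next start ≥ 4 → (7,9); next start ≥ 9 → (14,15); next start ≥ 15 → (15,17); next start ≥ 17 → (17,20); next start ≥ 20 → (22,23).
Selected 6 broadcasts.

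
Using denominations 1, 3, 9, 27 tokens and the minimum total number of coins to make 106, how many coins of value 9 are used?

Greedy: take as many of the largest coin as possible, then repeat with the remainder.
106 − 3×27→25 − 2×9→7 − 2×3→1 − 1×1→0
Count of 9: 2

2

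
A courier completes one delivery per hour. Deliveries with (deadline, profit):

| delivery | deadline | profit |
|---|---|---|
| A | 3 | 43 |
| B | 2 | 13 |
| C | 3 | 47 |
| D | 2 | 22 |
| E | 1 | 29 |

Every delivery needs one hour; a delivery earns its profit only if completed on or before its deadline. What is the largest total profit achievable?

Sort by profit descending; place each in the latest free slot ≤ its deadline.
By profit: C(d3,47), A(d3,43), E(d1,29), D(d2,22), B(d2,13)
C→slot 3; A→slot 2; E→slot 1; D skipped; B skipped.
Profit = 29 + 43 + 47 = 119

119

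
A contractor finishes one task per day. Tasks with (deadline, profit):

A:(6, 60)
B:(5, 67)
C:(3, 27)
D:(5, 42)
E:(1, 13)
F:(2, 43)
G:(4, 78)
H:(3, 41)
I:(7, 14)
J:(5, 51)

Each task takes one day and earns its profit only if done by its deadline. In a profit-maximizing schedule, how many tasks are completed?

Sort by profit descending; place each in the latest free slot ≤ its deadline.
Profit order: G=78 B=67 A=60 J=51 F=43 D=42 H=41 C=27 I=14 E=13
Assign: G→slot 4, B→slot 5, A→slot 6, J→slot 3, F→slot 2, D→slot 1, H skipped, C skipped, I→slot 7, E skipped.
Slots: [1:D] [2:F] [3:J] [4:G] [5:B] [6:A] [7:I]
7 of 10 scheduled.

7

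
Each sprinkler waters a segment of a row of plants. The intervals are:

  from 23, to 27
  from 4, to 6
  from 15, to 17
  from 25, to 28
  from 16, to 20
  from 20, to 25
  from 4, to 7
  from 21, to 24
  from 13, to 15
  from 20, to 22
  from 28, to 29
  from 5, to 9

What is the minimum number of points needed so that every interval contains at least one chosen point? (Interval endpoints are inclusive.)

5

Process intervals by earliest right end; each time one isn't hit yet, stab at its right endpoint.
Sorted: [4,6] [4,7] [5,9] [13,15] [15,17] [16,20] [20,22] [21,24] [20,25] [23,27] [25,28] [28,29]
{[4,6],[4,7],[5,9]} hit by 6; {[13,15],[15,17]} hit by 15; {[16,20],[20,22]} hit by 20; {[21,24],[20,25],[23,27]} hit by 24; {[25,28],[28,29]} hit by 28.
Points: 6, 15, 20, 24, 28 (5 total).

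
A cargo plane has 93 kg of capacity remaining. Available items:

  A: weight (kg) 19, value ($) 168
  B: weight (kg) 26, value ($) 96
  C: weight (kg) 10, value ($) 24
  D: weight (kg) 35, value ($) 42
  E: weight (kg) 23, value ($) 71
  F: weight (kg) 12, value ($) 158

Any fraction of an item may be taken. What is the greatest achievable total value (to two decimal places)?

Greedy by value/weight ratio, highest first.
Ratios (sorted): F 13.17, A 8.84, B 3.69, E 3.09, C 2.40, D 1.20
take F (12 @ 158); take A (19 @ 168); take B (26 @ 96); take E (23 @ 71); take C (10 @ 24); take 3/35 of D → 3.60. Capacity used 93/93.
Total value = 520.60

520.60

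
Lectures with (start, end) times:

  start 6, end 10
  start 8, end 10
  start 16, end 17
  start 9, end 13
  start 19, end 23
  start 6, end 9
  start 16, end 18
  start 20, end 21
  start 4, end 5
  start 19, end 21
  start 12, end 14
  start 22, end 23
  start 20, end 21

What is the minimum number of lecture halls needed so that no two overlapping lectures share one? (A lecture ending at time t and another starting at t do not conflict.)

4

Count concurrent intervals with a sweep; the peak is the room count.
starts: [4, 6, 6, 8, 9, 12, 16, 16, 19, 19, 20, 20, 22]
ends:   [5, 9, 10, 10, 13, 14, 17, 18, 21, 21, 21, 23, 23]
s4→1 e5→0 s6→1 s6→2 s8→3 e9→2 s9→3 e10→2 e10→1 s12→2 e13→1 e14→0 s16→1 s16→2 e17→1 e18→0 s19→1 s19→2 s20→3 s20→4  — peak 4.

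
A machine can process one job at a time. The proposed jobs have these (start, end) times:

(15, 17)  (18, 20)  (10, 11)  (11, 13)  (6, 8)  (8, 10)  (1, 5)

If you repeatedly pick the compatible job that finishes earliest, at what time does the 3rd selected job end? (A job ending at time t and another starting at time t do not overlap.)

10

Greedy by earliest finish: after sorting by end time, pick each interval compatible with the last pick.
Sorted by end: (1,5)  (6,8)  (8,10)  (10,11)  (11,13)  (15,17)  (18,20)
take (1,5); take (6,8); take (8,10); take (10,11); take (11,13); take (15,17); take (18,20).
Selected: (1,5) (6,8) (8,10) (10,11) (11,13) (15,17) (18,20)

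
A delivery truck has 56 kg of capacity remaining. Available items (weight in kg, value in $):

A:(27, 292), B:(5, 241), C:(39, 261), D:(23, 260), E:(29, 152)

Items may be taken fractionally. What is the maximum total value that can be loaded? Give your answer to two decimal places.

Ratios (sorted): B 48.20, D 11.30, A 10.81, C 6.69, E 5.24
take B (5 @ 241); take D (23 @ 260); take A (27 @ 292); take 1/39 of C → 6.69. Capacity used 56/56.
Total value = 799.69

799.69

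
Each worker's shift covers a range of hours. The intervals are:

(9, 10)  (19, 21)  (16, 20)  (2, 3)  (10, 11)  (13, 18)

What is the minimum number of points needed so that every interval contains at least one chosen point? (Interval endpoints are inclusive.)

Process intervals by earliest right end; each time one isn't hit yet, stab at its right endpoint.
Sorted: [2,3] [9,10] [10,11] [13,18] [16,20] [19,21]
{[2,3]} hit by 3; {[9,10],[10,11]} hit by 10; {[13,18],[16,20]} hit by 18; {[19,21]} hit by 21.
Points: 3, 10, 18, 21 (4 total).

4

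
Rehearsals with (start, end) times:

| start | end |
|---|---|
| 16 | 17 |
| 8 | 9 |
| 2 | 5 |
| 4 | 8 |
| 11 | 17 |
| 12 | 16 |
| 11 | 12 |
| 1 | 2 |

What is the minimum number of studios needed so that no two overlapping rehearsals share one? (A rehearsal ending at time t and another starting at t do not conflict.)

Events (time:±→running): 1:+→1 2:-→0 2:+→1 4:+→2 … peak 2.

2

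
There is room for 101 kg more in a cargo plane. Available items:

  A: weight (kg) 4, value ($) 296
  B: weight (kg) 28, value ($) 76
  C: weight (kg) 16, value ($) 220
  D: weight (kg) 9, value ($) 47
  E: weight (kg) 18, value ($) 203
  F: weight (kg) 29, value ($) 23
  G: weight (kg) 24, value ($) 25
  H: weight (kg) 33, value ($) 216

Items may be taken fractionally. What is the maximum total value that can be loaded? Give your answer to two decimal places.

1039.00

Greedy by value/weight ratio, highest first.
Order: A (296/4=74.00) > C (220/16=13.75) > E (203/18=11.28) > H (216/33=6.55) > D (47/9=5.22) > B (76/28=2.71) > G (25/24=1.04) > F (23/29=0.79)
Fill: take A (4 @ 296) → take C (16 @ 220) → take E (18 @ 203) → take H (33 @ 216) → take D (9 @ 47) → take 21/28 of B → 57.00; 101/101 used.
Total value = 1039.00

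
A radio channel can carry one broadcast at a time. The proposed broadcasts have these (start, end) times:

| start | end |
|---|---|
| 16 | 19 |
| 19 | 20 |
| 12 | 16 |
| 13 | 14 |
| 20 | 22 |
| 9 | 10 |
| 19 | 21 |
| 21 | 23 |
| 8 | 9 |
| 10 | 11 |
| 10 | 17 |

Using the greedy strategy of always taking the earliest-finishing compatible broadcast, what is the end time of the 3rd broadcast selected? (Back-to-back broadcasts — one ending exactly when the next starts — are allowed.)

11

Sorted by end: (8,9)  (9,10)  (10,11)  (13,14)  (12,16)  (10,17)  (16,19)  (19,20)  (19,21)  (20,22)  (21,23)
take (8,9); take (9,10); take (10,11); take (13,14); take (16,19); take (19,20); take (20,22).
Selected: (8,9) (9,10) (10,11) (13,14) (16,19) (19,20) (20,22)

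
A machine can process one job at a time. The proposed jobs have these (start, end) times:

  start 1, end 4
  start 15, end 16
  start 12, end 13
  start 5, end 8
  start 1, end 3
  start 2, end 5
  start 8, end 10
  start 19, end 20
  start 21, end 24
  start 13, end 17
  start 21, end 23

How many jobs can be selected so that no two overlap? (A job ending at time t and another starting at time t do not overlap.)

7

Sort by end time and greedily take each interval whose start is ≥ the last chosen end.
By end time: (1,3), (1,4), (2,5), (5,8), (8,10), (12,13), (15,16), (13,17), (19,20), (21,23), (21,24).
Pick (1,3); next start ≥ 3 → (5,8); next start ≥ 8 → (8,10); next start ≥ 10 → (12,13); next start ≥ 13 → (15,16); next start ≥ 16 → (19,20); next start ≥ 20 → (21,23).
Selected 7 jobs.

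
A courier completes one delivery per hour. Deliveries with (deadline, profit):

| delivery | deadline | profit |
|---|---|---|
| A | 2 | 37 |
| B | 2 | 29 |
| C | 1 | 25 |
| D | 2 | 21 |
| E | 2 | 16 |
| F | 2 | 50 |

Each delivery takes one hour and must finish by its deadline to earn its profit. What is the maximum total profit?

87

Profit order: F=50 A=37 B=29 C=25 D=21 E=16
Assign: F→slot 2, A→slot 1, B skipped, C skipped, D skipped, E skipped.
Slots: [1:A] [2:F]
Profit = 37 + 50 = 87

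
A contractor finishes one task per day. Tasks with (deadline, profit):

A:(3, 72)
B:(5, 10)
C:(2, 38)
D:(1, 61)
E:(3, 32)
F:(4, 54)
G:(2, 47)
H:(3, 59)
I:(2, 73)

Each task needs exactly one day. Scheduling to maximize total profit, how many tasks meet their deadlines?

5

Take jobs in profit order; each goes to the latest open slot no later than its deadline.
By profit: I(d2,73), A(d3,72), D(d1,61), H(d3,59), F(d4,54), G(d2,47), C(d2,38), E(d3,32), B(d5,10)
I→slot 2; A→slot 3; D→slot 1; H skipped; F→slot 4; G skipped; C skipped; E skipped; B→slot 5.
5 of 9 scheduled.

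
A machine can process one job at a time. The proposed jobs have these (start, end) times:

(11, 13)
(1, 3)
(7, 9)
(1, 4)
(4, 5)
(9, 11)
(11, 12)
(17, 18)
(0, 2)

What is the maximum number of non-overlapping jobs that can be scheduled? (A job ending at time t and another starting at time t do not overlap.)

6

Sorted by end: (0,2)  (1,3)  (1,4)  (4,5)  (7,9)  (9,11)  (11,12)  (11,13)  (17,18)
take (0,2); skip (1,3); skip (1,4); take (4,5); take (7,9); take (9,11); take (11,12); take (17,18).
Selected 6 jobs.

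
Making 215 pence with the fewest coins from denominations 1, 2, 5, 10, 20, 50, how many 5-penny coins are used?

Use the largest denomination that fits, subtract, and repeat.
215 = 4×50 + 1×10 + 1×5
Count of 5: 1

1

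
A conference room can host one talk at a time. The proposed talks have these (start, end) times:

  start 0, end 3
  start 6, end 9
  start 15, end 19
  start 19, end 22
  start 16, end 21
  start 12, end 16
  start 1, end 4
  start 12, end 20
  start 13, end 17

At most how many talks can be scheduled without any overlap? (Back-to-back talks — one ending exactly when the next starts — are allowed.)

Greedy by earliest finish: after sorting by end time, pick each interval compatible with the last pick.
Sorted by end: (0,3)  (1,4)  (6,9)  (12,16)  (13,17)  (15,19)  (12,20)  (16,21)  (19,22)
take (0,3); take (6,9); take (12,16); skip (13,17); skip (15,19); skip (12,20); take (16,21).
Selected 4 talks.

4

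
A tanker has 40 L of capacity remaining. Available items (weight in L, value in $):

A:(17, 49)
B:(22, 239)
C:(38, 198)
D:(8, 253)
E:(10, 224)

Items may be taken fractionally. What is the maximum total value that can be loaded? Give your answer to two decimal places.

Order: D (253/8=31.62) > E (224/10=22.40) > B (239/22=10.86) > C (198/38=5.21) > A (49/17=2.88)
Fill: take D (8 @ 253) → take E (10 @ 224) → take B (22 @ 239); 40/40 used.
Total value = 716.00

716.00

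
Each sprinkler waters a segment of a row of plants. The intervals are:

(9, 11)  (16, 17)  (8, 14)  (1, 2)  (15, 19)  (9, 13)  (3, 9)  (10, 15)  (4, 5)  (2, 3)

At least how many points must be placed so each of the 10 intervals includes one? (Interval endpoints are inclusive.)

Sort by right endpoint; whenever an interval is uncovered, place a point at its right end.
Sorted: [1,2] [2,3] [4,5] [3,9] [9,11] [9,13] [8,14] [10,15] [16,17] [15,19]
{[1,2],[2,3]} hit by 2; {[4,5],[3,9]} hit by 5; {[9,11],[9,13],[8,14],[10,15]} hit by 11; {[16,17],[15,19]} hit by 17.
Points: 2, 5, 11, 17 (4 total).

4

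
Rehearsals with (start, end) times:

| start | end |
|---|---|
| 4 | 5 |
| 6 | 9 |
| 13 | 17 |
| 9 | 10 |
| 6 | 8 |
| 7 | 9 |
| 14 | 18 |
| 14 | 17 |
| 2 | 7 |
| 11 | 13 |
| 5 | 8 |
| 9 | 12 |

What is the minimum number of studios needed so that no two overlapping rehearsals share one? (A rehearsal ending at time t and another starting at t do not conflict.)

The answer is the maximum number of intervals overlapping at any instant.
Events (time:±→running): 2:+→1 4:+→2 5:-→1 5:+→2 6:+→3 6:+→4 … peak 4.

4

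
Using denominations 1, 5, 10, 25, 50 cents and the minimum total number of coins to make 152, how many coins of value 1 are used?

152 − 3×50→2 − 2×1→0
Count of 1: 2

2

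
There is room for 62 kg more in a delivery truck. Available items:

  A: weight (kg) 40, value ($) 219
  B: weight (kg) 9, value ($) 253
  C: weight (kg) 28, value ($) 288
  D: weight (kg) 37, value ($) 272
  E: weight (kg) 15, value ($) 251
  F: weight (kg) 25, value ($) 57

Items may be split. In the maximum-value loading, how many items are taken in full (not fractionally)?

Sort by value per unit weight and fill in that order.
Ratios (sorted): B 28.11, E 16.73, C 10.29, D 7.35, A 5.47, F 2.28
take B (9 @ 253); take E (15 @ 251); take C (28 @ 288); take 10/37 of D → 73.51. Capacity used 62/62.
3 item(s) taken whole; one partial (take 10/37 of D).

3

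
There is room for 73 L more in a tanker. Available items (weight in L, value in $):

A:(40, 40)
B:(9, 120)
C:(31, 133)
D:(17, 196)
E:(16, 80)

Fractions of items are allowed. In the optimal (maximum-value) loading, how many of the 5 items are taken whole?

4

Order: B (120/9=13.33) > D (196/17=11.53) > E (80/16=5.00) > C (133/31=4.29) > A (40/40=1.00)
Fill: take B (9 @ 120) → take D (17 @ 196) → take E (16 @ 80) → take C (31 @ 133); 73/73 used.
4 item(s) taken whole.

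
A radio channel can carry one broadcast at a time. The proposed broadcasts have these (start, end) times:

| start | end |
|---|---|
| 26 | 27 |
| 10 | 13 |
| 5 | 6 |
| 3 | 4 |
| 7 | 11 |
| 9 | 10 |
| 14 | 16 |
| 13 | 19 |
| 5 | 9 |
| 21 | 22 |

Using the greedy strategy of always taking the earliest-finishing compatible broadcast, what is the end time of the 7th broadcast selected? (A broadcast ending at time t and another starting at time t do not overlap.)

By end time: (3,4), (5,6), (5,9), (9,10), (7,11), (10,13), (14,16), (13,19), (21,22), (26,27).
Pick (3,4); next start ≥ 4 → (5,6); next start ≥ 6 → (9,10); next start ≥ 10 → (10,13); next start ≥ 13 → (14,16); next start ≥ 16 → (21,22); next start ≥ 22 → (26,27).
Selected: (3,4) (5,6) (9,10) (10,13) (14,16) (21,22) (26,27)

27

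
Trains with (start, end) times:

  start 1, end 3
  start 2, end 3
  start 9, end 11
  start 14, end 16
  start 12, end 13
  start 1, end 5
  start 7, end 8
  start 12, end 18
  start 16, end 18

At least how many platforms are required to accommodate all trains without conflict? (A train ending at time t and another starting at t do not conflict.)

3

The answer is the maximum number of intervals overlapping at any instant.
starts: [1, 1, 2, 7, 9, 12, 12, 14, 16]
ends:   [3, 3, 5, 8, 11, 13, 16, 18, 18]
s1→1 s1→2 s2→3  — peak 3.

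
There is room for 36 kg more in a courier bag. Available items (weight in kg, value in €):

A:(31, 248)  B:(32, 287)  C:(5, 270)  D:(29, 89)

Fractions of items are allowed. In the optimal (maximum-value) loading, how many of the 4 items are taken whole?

1

Ratios (sorted): C 54.00, B 8.97, A 8.00, D 3.07
take C (5 @ 270); take 31/32 of B → 278.03. Capacity used 36/36.
1 item(s) taken whole; one partial (take 31/32 of B).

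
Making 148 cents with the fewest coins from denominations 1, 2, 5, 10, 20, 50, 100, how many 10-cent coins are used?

0

Greedy: take as many of the largest coin as possible, then repeat with the remainder.
148 − 1×100→48 − 2×20→8 − 1×5→3 − 1×2→1 − 1×1→0
Count of 10: 0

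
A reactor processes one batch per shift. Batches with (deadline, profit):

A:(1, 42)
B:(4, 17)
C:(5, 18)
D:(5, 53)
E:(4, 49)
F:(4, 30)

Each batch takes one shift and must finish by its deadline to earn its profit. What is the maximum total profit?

Sort by profit descending; place each in the latest free slot ≤ its deadline.
Profit order: D=53 E=49 A=42 F=30 C=18 B=17
Assign: D→slot 5, E→slot 4, A→slot 1, F→slot 3, C→slot 2, B skipped.
Slots: [1:A] [2:C] [3:F] [4:E] [5:D]
Profit = 42 + 18 + 30 + 49 + 53 = 192

192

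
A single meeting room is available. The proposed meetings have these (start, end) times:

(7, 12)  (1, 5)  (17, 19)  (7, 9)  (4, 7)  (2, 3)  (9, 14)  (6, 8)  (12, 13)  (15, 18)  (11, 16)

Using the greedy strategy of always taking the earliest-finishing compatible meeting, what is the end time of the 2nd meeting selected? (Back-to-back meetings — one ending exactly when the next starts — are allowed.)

Greedy by earliest finish: after sorting by end time, pick each interval compatible with the last pick.
By end time: (2,3), (1,5), (4,7), (6,8), (7,9), (7,12), (12,13), (9,14), (11,16), (15,18), (17,19).
Pick (2,3); next start ≥ 3 → (4,7); next start ≥ 7 → (7,9); next start ≥ 9 → (12,13); next start ≥ 13 → (15,18).
Selected: (2,3) (4,7) (7,9) (12,13) (15,18)

7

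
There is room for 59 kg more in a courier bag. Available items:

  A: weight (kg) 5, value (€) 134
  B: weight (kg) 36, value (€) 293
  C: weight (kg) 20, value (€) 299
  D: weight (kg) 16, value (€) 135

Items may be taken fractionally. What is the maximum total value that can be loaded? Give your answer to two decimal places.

Greedy by value/weight ratio, highest first.
Ratios (sorted): A 26.80, C 14.95, D 8.44, B 8.14
take A (5 @ 134); take C (20 @ 299); take D (16 @ 135); take 18/36 of B → 146.50. Capacity used 59/59.
Total value = 714.50

714.50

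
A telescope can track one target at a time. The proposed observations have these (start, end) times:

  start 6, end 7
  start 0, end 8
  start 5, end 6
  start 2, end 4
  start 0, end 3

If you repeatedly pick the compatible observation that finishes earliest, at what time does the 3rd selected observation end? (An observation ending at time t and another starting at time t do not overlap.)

7

Greedy by earliest finish: after sorting by end time, pick each interval compatible with the last pick.
Sorted by end: (0,3)  (2,4)  (5,6)  (6,7)  (0,8)
take (0,3); skip (2,4); take (5,6); take (6,7).
Selected: (0,3) (5,6) (6,7)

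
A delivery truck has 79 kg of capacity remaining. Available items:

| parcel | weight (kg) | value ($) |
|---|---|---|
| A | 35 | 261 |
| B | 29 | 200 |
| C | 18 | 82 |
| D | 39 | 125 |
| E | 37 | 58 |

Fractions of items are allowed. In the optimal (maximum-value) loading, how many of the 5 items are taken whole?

2

Sort by value per unit weight and fill in that order.
Order: A (261/35=7.46) > B (200/29=6.90) > C (82/18=4.56) > D (125/39=3.21) > E (58/37=1.57)
Fill: take A (35 @ 261) → take B (29 @ 200) → take 15/18 of C → 68.33; 79/79 used.
2 item(s) taken whole; one partial (take 15/18 of C).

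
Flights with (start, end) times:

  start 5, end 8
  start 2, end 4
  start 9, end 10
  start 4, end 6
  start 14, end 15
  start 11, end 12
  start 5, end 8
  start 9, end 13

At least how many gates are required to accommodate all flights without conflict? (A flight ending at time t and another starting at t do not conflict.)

3

Count concurrent intervals with a sweep; the peak is the room count.
starts: [2, 4, 5, 5, 9, 9, 11, 14]
ends:   [4, 6, 8, 8, 10, 12, 13, 15]
s2→1 e4→0 s4→1 s5→2 s5→3  — peak 3.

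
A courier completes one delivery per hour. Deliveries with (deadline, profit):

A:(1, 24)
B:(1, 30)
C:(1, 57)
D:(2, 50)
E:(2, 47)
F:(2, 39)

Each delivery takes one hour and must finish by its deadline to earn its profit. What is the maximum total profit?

107

By profit: C(d1,57), D(d2,50), E(d2,47), F(d2,39), B(d1,30), A(d1,24)
C→slot 1; D→slot 2; E skipped; F skipped; B skipped; A skipped.
Profit = 57 + 50 = 107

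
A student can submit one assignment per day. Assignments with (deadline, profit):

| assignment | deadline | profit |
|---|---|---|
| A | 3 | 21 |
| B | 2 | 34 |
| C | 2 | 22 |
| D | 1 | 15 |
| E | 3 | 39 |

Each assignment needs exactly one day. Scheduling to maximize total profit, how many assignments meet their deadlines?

3

Take jobs in profit order; each goes to the latest open slot no later than its deadline.
Profit order: E=39 B=34 C=22 A=21 D=15
Assign: E→slot 3, B→slot 2, C→slot 1, A skipped, D skipped.
Slots: [1:C] [2:B] [3:E]
3 of 5 scheduled.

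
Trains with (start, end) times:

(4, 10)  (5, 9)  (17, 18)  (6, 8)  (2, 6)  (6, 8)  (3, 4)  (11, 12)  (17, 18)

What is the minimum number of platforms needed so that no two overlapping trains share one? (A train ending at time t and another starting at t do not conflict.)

The answer is the maximum number of intervals overlapping at any instant.
starts: [2, 3, 4, 5, 6, 6, 11, 17, 17]
ends:   [4, 6, 8, 8, 9, 10, 12, 18, 18]
s2→1 s3→2 e4→1 s4→2 s5→3 e6→2 s6→3 s6→4  — peak 4.

4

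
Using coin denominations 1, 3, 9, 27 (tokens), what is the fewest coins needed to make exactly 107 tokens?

9

Use the largest denomination that fits, subtract, and repeat.
107 − 3×27→26 − 2×9→8 − 2×3→2 − 2×1→0
Total coins = 3 + 2 + 2 + 2 = 9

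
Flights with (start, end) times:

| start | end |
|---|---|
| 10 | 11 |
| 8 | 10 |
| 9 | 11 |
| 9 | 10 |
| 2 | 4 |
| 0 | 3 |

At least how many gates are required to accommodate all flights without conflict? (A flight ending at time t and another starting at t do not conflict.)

3

The answer is the maximum number of intervals overlapping at any instant.
Events (time:±→running): 0:+→1 2:+→2 3:-→1 4:-→0 8:+→1 9:+→2 9:+→3 … peak 3.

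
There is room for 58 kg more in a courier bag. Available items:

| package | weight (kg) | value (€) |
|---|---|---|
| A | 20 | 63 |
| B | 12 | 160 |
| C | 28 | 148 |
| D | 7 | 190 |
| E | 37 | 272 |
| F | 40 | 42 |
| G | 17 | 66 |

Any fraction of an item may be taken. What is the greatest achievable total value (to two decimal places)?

Greedy by value/weight ratio, highest first.
Order: D (190/7=27.14) > B (160/12=13.33) > E (272/37=7.35) > C (148/28=5.29) > G (66/17=3.88) > A (63/20=3.15) > F (42/40=1.05)
Fill: take D (7 @ 190) → take B (12 @ 160) → take E (37 @ 272) → take 2/28 of C → 10.57; 58/58 used.
Total value = 632.57

632.57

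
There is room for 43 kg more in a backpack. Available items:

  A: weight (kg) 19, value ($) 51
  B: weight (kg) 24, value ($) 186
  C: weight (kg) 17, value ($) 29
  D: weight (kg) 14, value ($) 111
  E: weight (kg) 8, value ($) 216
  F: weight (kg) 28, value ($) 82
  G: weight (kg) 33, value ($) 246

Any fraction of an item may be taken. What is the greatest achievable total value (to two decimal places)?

Sort by value per unit weight and fill in that order.
Order: E (216/8=27.00) > D (111/14=7.93) > B (186/24=7.75) > G (246/33=7.45) > F (82/28=2.93) > A (51/19=2.68) > C (29/17=1.71)
Fill: take E (8 @ 216) → take D (14 @ 111) → take 21/24 of B → 162.75; 43/43 used.
Total value = 489.75

489.75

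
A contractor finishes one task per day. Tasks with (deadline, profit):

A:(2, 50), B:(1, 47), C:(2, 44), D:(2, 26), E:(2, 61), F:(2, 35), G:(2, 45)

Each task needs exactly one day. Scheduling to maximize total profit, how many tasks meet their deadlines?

2

Sort by profit descending; place each in the latest free slot ≤ its deadline.
Profit order: E=61 A=50 B=47 G=45 C=44 F=35 D=26
Assign: E→slot 2, A→slot 1, B skipped, G skipped, C skipped, F skipped, D skipped.
Slots: [1:A] [2:E]
2 of 7 scheduled.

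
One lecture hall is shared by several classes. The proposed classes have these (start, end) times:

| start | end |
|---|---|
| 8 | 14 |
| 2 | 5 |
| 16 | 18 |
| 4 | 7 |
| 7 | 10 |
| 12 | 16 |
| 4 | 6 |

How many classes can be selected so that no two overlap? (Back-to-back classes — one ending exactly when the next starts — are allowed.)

By end time: (2,5), (4,6), (4,7), (7,10), (8,14), (12,16), (16,18).
Pick (2,5); next start ≥ 5 → (7,10); next start ≥ 10 → (12,16); next start ≥ 16 → (16,18).
Selected 4 classes.

4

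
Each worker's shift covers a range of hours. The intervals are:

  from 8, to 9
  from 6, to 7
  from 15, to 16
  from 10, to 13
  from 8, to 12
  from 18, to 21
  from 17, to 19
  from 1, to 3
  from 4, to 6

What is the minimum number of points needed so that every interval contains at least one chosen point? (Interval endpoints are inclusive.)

Sort by right endpoint; whenever an interval is uncovered, place a point at its right end.
Sorted: [1,3] [4,6] [6,7] [8,9] [8,12] [10,13] [15,16] [17,19] [18,21]
{[1,3]} hit by 3; {[4,6],[6,7]} hit by 6; {[8,9],[8,12]} hit by 9; {[10,13]} hit by 13; {[15,16]} hit by 16; {[17,19],[18,21]} hit by 19.
Points: 3, 6, 9, 13, 16, 19 (6 total).

6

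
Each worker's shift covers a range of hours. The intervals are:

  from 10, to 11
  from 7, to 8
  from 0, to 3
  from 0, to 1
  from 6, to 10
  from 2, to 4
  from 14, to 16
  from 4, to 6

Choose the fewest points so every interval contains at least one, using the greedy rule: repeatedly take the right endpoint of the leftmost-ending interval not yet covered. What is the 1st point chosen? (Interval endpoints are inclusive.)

1

By right end: [0,1]  [0,3]  [2,4]  [4,6]  [7,8]  [6,10]  [10,11]  [14,16]
[0,1] uncovered → point at 1; [2,4] uncovered → point at 4; [7,8] uncovered → point at 8; [10,11] uncovered → point at 11; [14,16] uncovered → point at 16.
Points: 1, 4, 8, 11, 16 (5 total).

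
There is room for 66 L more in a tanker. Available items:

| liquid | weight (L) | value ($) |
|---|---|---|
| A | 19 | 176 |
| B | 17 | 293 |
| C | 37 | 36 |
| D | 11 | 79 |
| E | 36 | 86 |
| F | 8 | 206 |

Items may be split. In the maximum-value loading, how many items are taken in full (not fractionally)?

4

Ratios (sorted): F 25.75, B 17.24, A 9.26, D 7.18, E 2.39, C 0.97
take F (8 @ 206); take B (17 @ 293); take A (19 @ 176); take D (11 @ 79); take 11/36 of E → 26.28. Capacity used 66/66.
4 item(s) taken whole; one partial (take 11/36 of E).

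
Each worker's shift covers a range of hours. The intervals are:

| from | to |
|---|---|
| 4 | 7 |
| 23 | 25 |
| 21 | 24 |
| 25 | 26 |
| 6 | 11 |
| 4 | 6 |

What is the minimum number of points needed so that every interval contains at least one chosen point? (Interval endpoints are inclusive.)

3

Sort by right endpoint; whenever an interval is uncovered, place a point at its right end.
Sorted: [4,6] [4,7] [6,11] [21,24] [23,25] [25,26]
{[4,6],[4,7],[6,11]} hit by 6; {[21,24],[23,25]} hit by 24; {[25,26]} hit by 26.
Points: 6, 24, 26 (3 total).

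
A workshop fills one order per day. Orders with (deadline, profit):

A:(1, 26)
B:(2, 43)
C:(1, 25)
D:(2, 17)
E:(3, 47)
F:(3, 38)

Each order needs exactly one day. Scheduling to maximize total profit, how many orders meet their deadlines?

3

Profit order: E=47 B=43 F=38 A=26 C=25 D=17
Assign: E→slot 3, B→slot 2, F→slot 1, A skipped, C skipped, D skipped.
Slots: [1:F] [2:B] [3:E]
3 of 6 scheduled.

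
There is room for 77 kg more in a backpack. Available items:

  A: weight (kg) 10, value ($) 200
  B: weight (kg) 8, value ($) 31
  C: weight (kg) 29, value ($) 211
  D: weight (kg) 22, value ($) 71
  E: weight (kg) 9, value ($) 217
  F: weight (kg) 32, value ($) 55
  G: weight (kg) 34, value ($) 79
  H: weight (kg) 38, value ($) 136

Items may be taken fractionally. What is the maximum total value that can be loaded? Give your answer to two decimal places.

Greedy by value/weight ratio, highest first.
Order: E (217/9=24.11) > A (200/10=20.00) > C (211/29=7.28) > B (31/8=3.88) > H (136/38=3.58) > D (71/22=3.23) > G (79/34=2.32) > F (55/32=1.72)
Fill: take E (9 @ 217) → take A (10 @ 200) → take C (29 @ 211) → take B (8 @ 31) → take 21/38 of H → 75.16; 77/77 used.
Total value = 734.16

734.16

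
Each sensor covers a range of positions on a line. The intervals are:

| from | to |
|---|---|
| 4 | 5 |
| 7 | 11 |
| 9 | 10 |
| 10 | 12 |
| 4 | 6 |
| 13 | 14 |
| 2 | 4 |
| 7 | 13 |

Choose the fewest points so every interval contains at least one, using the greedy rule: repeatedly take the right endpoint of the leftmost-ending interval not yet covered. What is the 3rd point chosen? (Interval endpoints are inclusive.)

14

Sort by right endpoint; whenever an interval is uncovered, place a point at its right end.
Sorted: [2,4] [4,5] [4,6] [9,10] [7,11] [10,12] [7,13] [13,14]
{[2,4],[4,5],[4,6]} hit by 4; {[9,10],[7,11],[10,12],[7,13]} hit by 10; {[13,14]} hit by 14.
Points: 4, 10, 14 (3 total).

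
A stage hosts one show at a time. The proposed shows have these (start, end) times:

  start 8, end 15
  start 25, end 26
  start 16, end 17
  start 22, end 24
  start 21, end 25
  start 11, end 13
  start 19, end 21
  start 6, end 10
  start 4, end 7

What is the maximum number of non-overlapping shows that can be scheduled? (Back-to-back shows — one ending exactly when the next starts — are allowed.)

By end time: (4,7), (6,10), (11,13), (8,15), (16,17), (19,21), (22,24), (21,25), (25,26).
Pick (4,7); next start ≥ 7 → (11,13); next start ≥ 13 → (16,17); next start ≥ 17 → (19,21); next start ≥ 21 → (22,24); next start ≥ 24 → (25,26).
Selected 6 shows.

6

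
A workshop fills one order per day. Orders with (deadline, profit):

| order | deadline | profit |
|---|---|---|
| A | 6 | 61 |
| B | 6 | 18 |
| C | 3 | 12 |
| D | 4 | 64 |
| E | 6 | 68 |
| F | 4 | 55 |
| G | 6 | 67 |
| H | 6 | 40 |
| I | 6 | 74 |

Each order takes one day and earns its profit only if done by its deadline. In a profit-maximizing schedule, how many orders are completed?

6

Sort by profit descending; place each in the latest free slot ≤ its deadline.
Profit order: I=74 E=68 G=67 D=64 A=61 F=55 H=40 B=18 C=12
Assign: I→slot 6, E→slot 5, G→slot 4, D→slot 3, A→slot 2, F→slot 1, H skipped, B skipped, C skipped.
Slots: [1:F] [2:A] [3:D] [4:G] [5:E] [6:I]
6 of 9 scheduled.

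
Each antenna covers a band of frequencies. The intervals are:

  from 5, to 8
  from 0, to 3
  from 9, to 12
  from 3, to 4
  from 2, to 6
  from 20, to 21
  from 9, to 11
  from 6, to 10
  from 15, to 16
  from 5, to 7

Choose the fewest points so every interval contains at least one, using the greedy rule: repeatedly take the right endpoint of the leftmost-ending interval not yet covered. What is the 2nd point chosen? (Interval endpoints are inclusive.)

Sort by right endpoint; whenever an interval is uncovered, place a point at its right end.
Sorted: [0,3] [3,4] [2,6] [5,7] [5,8] [6,10] [9,11] [9,12] [15,16] [20,21]
{[0,3],[3,4],[2,6]} hit by 3; {[5,7],[5,8],[6,10]} hit by 7; {[9,11],[9,12]} hit by 11; {[15,16]} hit by 16; {[20,21]} hit by 21.
Points: 3, 7, 11, 16, 21 (5 total).

7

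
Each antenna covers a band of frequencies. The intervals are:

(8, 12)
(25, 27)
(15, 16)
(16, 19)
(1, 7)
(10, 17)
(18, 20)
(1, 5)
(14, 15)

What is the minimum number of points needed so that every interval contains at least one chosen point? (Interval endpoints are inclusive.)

5

Sorted: [1,5] [1,7] [8,12] [14,15] [15,16] [10,17] [16,19] [18,20] [25,27]
{[1,5],[1,7]} hit by 5; {[8,12]} hit by 12; {[14,15],[15,16],[10,17]} hit by 15; {[16,19],[18,20]} hit by 19; {[25,27]} hit by 27.
Points: 5, 12, 15, 19, 27 (5 total).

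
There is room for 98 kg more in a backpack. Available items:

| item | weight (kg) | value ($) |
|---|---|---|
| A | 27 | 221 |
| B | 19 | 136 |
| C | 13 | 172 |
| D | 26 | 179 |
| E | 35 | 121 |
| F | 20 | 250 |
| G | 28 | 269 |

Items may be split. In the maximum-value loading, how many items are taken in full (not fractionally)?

4

Ratios (sorted): C 13.23, F 12.50, G 9.61, A 8.19, B 7.16, D 6.88, E 3.46
take C (13 @ 172); take F (20 @ 250); take G (28 @ 269); take A (27 @ 221); take 10/19 of B → 71.58. Capacity used 98/98.
4 item(s) taken whole; one partial (take 10/19 of B).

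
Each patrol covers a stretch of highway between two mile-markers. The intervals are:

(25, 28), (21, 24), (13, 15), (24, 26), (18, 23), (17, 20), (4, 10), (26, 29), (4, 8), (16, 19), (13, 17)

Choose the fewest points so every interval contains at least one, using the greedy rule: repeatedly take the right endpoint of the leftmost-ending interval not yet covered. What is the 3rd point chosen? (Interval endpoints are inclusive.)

19

Sort by right endpoint; whenever an interval is uncovered, place a point at its right end.
Sorted: [4,8] [4,10] [13,15] [13,17] [16,19] [17,20] [18,23] [21,24] [24,26] [25,28] [26,29]
{[4,8],[4,10]} hit by 8; {[13,15],[13,17]} hit by 15; {[16,19],[17,20],[18,23]} hit by 19; {[21,24],[24,26]} hit by 24; {[25,28],[26,29]} hit by 28.
Points: 8, 15, 19, 24, 28 (5 total).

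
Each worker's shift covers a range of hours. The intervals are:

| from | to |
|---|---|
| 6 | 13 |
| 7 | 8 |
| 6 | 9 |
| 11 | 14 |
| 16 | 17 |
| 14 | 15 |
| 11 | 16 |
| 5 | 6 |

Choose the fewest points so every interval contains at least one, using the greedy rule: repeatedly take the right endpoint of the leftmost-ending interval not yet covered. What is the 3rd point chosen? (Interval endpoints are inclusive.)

Process intervals by earliest right end; each time one isn't hit yet, stab at its right endpoint.
Sorted: [5,6] [7,8] [6,9] [6,13] [11,14] [14,15] [11,16] [16,17]
{[5,6]} hit by 6; {[7,8],[6,9],[6,13]} hit by 8; {[11,14],[14,15],[11,16]} hit by 14; {[16,17]} hit by 17.
Points: 6, 8, 14, 17 (4 total).

14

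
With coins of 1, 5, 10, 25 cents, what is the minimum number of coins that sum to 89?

Greedy: take as many of the largest coin as possible, then repeat with the remainder.
89 − 3×25→14 − 1×10→4 − 4×1→0
Total coins = 3 + 1 + 4 = 8

8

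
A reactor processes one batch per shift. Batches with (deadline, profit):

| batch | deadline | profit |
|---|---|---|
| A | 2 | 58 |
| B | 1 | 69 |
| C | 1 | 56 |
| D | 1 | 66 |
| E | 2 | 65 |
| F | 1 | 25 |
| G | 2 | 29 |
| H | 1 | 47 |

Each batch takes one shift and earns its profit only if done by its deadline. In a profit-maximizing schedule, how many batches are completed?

Sort by profit descending; place each in the latest free slot ≤ its deadline.
Profit order: B=69 D=66 E=65 A=58 C=56 H=47 G=29 F=25
Assign: B→slot 1, D skipped, E→slot 2, A skipped, C skipped, H skipped, G skipped, F skipped.
Slots: [1:B] [2:E]
2 of 8 scheduled.

2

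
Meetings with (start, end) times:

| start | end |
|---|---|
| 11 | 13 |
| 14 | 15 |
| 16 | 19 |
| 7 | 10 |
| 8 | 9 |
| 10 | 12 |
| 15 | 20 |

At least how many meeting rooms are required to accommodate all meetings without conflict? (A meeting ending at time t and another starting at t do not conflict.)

2

Events (time:±→running): 7:+→1 8:+→2 … peak 2.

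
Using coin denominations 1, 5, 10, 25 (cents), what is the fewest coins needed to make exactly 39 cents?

6

39 − 1×25→14 − 1×10→4 − 4×1→0
Total coins = 1 + 1 + 4 = 6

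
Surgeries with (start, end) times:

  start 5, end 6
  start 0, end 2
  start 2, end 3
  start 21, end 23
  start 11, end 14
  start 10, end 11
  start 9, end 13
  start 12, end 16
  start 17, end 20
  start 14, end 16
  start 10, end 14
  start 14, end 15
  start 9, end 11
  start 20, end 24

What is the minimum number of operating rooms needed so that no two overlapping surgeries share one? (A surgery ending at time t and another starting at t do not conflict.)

4

Count concurrent intervals with a sweep; the peak is the room count.
Events (time:±→running): 0:+→1 2:-→0 2:+→1 3:-→0 5:+→1 6:-→0 9:+→1 9:+→2 10:+→3 10:+→4 … peak 4.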